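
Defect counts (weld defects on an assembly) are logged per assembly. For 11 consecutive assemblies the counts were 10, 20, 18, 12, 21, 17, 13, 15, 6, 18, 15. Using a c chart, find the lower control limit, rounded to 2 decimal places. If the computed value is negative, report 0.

3.38

c̄ = (10 + 20 + 18 + 12 + 21 + 17 + 13 + 15 + 6 + 18 + 15) / 11 = 165 / 11 = 15.0000
LCL = c̄ − 3√c̄ = 15.0000 − 3 × 3.8730 = 3.3810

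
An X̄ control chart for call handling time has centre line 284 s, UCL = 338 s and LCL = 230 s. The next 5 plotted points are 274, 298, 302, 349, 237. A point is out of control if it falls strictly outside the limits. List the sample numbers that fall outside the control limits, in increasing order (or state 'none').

Compare each point to [230, 338]: sample 4 = 349 > UCL.

4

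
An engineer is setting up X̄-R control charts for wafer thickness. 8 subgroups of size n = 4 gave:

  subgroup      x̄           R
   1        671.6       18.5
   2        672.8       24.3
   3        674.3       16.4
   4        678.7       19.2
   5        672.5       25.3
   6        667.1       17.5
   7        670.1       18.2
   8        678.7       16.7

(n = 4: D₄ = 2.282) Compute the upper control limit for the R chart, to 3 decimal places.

44.528

R̄ = (18.5 + 24.3 + 16.4 + 19.2 + 25.3 + 17.5 + 18.2 + 16.7) / 8 = 156.1000 / 8 = 19.5125
UCL_R = D₄·R̄ = 2.282 × 19.5125 = 44.5275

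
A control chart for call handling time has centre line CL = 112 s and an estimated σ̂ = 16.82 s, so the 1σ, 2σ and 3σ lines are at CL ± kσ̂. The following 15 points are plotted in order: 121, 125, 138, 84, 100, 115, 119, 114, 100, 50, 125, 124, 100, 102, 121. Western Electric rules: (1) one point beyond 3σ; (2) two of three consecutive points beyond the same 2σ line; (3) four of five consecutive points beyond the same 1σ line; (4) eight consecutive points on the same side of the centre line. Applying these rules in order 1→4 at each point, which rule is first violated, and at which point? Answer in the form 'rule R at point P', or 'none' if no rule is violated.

Zone of each point (C = within 1σ̂, B = 1σ̂–2σ̂, A = 2σ̂–3σ̂, * = beyond 3σ̂; sign = side of CL): 1:+C, 2:+C, 3:+B, 4:-B, 5:-C, 6:+C, 7:+C, 8:+C, 9:-C, 10:-*, 11:+C, 12:+C, 13:-C, 14:-C, 15:+C
Rule 1 (one point beyond the 3σ limits) is satisfied at point 10.

rule 1 at point 10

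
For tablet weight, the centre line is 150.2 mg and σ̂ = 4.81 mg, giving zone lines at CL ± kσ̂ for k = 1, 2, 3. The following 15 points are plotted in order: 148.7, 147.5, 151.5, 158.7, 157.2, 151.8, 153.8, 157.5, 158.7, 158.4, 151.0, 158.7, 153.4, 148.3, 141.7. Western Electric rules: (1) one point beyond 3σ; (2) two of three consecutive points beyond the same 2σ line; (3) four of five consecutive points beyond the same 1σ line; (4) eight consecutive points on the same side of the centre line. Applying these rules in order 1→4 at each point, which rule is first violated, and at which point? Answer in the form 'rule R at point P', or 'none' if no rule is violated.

rule 4 at point 10

Zone of each point (C = within 1σ̂, B = 1σ̂–2σ̂, A = 2σ̂–3σ̂, * = beyond 3σ̂; sign = side of CL): 1:-C, 2:-C, 3:+C, 4:+B, 5:+B, 6:+C, 7:+C, 8:+B, 9:+B, 10:+B, 11:+C, 12:+B, 13:+C, 14:-C, 15:-B
Rule 4 (eight consecutive points on the same side of the centre line) is satisfied at point 10.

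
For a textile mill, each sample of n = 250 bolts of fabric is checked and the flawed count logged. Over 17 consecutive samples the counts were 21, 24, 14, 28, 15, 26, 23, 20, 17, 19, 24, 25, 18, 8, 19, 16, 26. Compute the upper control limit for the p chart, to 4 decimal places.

p̄ = Σdᵢ / (k·n) = 343 / (17 × 250) = 0.08071
UCL = p̄ + 3·√(p̄(1−p̄)/n) = 0.08071 + 3 × √(0.08071×0.91929/250) = 0.08071 + 3 × 0.01723 = 0.13239

0.1324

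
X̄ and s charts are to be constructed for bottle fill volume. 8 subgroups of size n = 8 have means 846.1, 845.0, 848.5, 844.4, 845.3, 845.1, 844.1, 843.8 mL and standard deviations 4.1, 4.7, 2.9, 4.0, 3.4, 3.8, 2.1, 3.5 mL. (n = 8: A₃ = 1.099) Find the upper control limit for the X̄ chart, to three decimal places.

849.203

X̄̄ = (846.1 + 845.0 + 848.5 + 844.4 + 845.3 + 845.1 + 844.1 + 843.8) / 8 = 845.2875
s̄ = (4.1 + 4.7 + 2.9 + 4.0 + 3.4 + 3.8 + 2.1 + 3.5) / 8 = 3.5625
UCL = X̄̄ + A₃·s̄ = 845.2875 + 1.099 × 3.5625 = 849.2027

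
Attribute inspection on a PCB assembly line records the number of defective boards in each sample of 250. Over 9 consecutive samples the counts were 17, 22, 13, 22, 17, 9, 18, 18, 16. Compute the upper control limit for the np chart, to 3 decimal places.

p̄ = Σdᵢ / (k·n) = 152 / (9 × 250) = 0.06756
UCL = np̄ + 3·√(np̄(1−p̄)) = 16.8889 + 3 × √(16.8889×0.93244) = 16.8889 + 3 × 3.9684 = 28.7940

28.794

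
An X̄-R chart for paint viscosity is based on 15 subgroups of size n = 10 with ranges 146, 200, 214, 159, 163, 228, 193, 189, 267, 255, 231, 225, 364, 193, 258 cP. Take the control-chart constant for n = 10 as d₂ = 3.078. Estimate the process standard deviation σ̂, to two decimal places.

R̄ = (146 + 200 + 214 + 159 + 163 + 228 + 193 + 189 + 267 + 255 + 231 + 225 + 364 + 193 + 258) / 15 = 219.0000
σ̂ = R̄ / d₂ = 219.0000 / 3.078 = 71.1501

71.15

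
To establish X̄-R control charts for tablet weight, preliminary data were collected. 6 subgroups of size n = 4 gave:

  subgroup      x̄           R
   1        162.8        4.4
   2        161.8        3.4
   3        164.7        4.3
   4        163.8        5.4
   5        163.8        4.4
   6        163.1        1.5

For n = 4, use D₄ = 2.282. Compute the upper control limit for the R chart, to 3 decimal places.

8.900

R̄ = (4.4 + 3.4 + 4.3 + 5.4 + 4.4 + 1.5) / 6 = 23.4000 / 6 = 3.9000
UCL_R = D₄·R̄ = 2.282 × 3.9000 = 8.8998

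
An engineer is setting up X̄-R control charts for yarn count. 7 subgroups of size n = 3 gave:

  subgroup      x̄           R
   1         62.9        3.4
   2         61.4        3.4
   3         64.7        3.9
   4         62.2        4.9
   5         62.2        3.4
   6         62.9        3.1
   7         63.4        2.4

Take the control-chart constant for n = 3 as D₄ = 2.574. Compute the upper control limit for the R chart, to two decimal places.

9.01

R̄ = (3.4 + 3.4 + 3.9 + 4.9 + 3.4 + 3.1 + 2.4) / 7 = 24.5000 / 7 = 3.5000
UCL_R = D₄·R̄ = 2.574 × 3.5000 = 9.0090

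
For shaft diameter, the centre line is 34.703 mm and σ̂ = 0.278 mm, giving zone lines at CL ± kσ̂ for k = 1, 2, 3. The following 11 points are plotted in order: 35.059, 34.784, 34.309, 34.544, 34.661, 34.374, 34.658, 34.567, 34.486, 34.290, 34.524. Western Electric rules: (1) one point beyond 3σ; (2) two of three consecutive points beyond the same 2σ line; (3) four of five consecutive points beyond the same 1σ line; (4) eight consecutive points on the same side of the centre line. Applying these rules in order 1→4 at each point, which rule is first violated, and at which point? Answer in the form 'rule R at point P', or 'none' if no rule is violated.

rule 4 at point 10

Zone of each point (C = within 1σ̂, B = 1σ̂–2σ̂, A = 2σ̂–3σ̂, * = beyond 3σ̂; sign = side of CL): 1:+B, 2:+C, 3:-B, 4:-C, 5:-C, 6:-B, 7:-C, 8:-C, 9:-C, 10:-B, 11:-C
Rule 4 (eight consecutive points on the same side of the centre line) is satisfied at point 10.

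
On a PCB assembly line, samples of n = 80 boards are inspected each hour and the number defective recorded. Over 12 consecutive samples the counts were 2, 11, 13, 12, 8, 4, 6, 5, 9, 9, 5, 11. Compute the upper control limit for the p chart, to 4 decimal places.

p̄ = Σdᵢ / (k·n) = 95 / (12 × 80) = 0.09896
UCL = p̄ + 3·√(p̄(1−p̄)/n) = 0.09896 + 3 × √(0.09896×0.90104/80) = 0.09896 + 3 × 0.03339 = 0.19911

0.1991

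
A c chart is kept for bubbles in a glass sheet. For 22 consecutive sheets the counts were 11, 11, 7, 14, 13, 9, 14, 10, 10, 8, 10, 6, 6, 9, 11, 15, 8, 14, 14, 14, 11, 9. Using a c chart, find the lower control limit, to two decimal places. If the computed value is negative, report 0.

c̄ = (11 + 11 + 7 + 14 + 13 + 9 + 14 + 10 + 10 + 8 + 10 + 6 + 6 + 9 + 11 + 15 + 8 + 14 + 14 + 14 + 11 + 9) / 22 = 234 / 22 = 10.6364
LCL = c̄ − 3√c̄ = 10.6364 − 3 × 3.2613 = 0.8523

0.85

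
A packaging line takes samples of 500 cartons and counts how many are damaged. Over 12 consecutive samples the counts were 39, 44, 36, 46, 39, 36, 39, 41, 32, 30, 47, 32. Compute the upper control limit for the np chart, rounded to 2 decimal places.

56.28

p̄ = Σdᵢ / (k·n) = 461 / (12 × 500) = 0.07683
UCL = np̄ + 3·√(np̄(1−p̄)) = 38.4167 + 3 × √(38.4167×0.92317) = 38.4167 + 3 × 5.9552 = 56.2824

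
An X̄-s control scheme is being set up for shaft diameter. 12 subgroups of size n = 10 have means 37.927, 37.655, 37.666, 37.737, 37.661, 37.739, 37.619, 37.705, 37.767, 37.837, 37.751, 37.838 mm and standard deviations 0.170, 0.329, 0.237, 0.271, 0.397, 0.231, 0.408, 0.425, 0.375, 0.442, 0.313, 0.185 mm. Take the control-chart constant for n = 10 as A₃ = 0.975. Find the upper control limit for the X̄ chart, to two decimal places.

X̄̄ = (37.927 + 37.655 + 37.666 + 37.737 + 37.661 + 37.739 + 37.619 + 37.705 + 37.767 + 37.837 + 37.751 + 37.838) / 12 = 37.7418
s̄ = (0.170 + 0.329 + 0.237 + 0.271 + 0.397 + 0.231 + 0.408 + 0.425 + 0.375 + 0.442 + 0.313 + 0.185) / 12 = 0.3152
UCL = X̄̄ + A₃·s̄ = 37.7418 + 0.975 × 0.3152 = 38.0492

38.05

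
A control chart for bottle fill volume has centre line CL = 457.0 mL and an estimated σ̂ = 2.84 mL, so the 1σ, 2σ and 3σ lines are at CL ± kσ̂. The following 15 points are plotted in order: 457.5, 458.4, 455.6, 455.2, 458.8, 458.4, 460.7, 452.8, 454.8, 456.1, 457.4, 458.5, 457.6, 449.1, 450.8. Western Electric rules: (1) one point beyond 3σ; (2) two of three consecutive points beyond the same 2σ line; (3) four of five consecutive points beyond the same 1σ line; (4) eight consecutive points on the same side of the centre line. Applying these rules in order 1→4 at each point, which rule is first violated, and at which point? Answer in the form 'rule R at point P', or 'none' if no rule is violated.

rule 2 at point 15

Zone of each point (C = within 1σ̂, B = 1σ̂–2σ̂, A = 2σ̂–3σ̂, * = beyond 3σ̂; sign = side of CL): 1:+C, 2:+C, 3:-C, 4:-C, 5:+C, 6:+C, 7:+B, 8:-B, 9:-C, 10:-C, 11:+C, 12:+C, 13:+C, 14:-A, 15:-A
Rule 2 (two of three consecutive points beyond the same 2σ limit) is satisfied at point 15.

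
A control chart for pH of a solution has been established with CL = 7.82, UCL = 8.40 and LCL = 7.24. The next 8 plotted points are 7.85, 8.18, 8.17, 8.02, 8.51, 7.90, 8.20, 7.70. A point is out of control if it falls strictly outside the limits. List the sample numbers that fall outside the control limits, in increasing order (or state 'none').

Compare each point to [7.24, 8.40]: sample 5 = 8.51 > UCL.

5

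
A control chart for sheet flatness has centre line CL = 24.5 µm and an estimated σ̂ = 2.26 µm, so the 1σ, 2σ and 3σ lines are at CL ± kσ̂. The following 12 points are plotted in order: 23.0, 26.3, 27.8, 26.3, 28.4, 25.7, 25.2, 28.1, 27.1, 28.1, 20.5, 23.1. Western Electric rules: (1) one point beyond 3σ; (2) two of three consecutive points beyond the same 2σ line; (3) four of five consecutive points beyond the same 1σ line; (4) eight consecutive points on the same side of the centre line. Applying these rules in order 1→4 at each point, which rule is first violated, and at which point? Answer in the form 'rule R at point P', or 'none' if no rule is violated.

rule 4 at point 9

Zone of each point (C = within 1σ̂, B = 1σ̂–2σ̂, A = 2σ̂–3σ̂, * = beyond 3σ̂; sign = side of CL): 1:-C, 2:+C, 3:+B, 4:+C, 5:+B, 6:+C, 7:+C, 8:+B, 9:+B, 10:+B, 11:-B, 12:-C
Rule 4 (eight consecutive points on the same side of the centre line) is satisfied at point 9.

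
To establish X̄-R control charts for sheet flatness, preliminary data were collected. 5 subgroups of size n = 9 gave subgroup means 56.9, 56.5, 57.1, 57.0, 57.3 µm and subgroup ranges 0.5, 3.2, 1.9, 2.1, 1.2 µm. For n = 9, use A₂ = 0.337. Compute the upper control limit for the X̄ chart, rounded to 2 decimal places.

X̄̄ = (56.9 + 56.5 + 57.1 + 57.0 + 57.3) / 5 = 284.8000 / 5 = 56.9600
R̄ = (0.5 + 3.2 + 1.9 + 2.1 + 1.2) / 5 = 8.9000 / 5 = 1.7800
UCL = X̄̄ + A₂·R̄ = 56.9600 + 0.337 × 1.7800 = 57.5599

57.56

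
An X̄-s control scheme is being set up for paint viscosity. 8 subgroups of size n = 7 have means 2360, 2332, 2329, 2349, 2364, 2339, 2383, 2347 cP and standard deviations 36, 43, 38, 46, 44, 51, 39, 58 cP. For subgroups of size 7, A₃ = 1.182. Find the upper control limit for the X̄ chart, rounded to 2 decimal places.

X̄̄ = (2360 + 2332 + 2329 + 2349 + 2364 + 2339 + 2383 + 2347) / 8 = 2350.3750
s̄ = (36 + 43 + 38 + 46 + 44 + 51 + 39 + 58) / 8 = 44.3750
UCL = X̄̄ + A₃·s̄ = 2350.3750 + 1.182 × 44.3750 = 2402.8263

2402.83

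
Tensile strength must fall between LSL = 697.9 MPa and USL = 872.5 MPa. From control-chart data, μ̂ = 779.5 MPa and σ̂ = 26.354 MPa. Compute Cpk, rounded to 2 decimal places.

Cpu = (USL − μ̂) / (3σ̂) = (872.5 − 779.5) / (3 × 26.354) = 1.1763; Cpl = (μ̂ − LSL) / (3σ̂) = (779.5 − 697.9) / (3 × 26.354) = 1.0321; Cpk = min(Cpu, Cpl) = 1.0321

1.03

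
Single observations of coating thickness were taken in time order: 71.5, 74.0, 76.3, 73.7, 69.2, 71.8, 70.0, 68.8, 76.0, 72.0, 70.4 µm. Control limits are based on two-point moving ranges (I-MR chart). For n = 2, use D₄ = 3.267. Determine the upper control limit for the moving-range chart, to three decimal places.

Moving ranges: 2.5, 2.3, 2.6, 4.5, 2.6, 1.8, 1.2, 7.2, 4.0, 1.6; M̄R̄ = 30.3000 / 10 = 3.0300
UCL_MR = D₄·M̄R̄ = 3.267 × 3.0300 = 9.8990

9.899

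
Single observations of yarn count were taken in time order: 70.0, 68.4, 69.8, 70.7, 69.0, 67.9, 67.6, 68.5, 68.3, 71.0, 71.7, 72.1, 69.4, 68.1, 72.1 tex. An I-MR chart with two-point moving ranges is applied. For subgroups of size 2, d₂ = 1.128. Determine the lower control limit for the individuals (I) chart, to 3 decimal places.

65.860

X̄ = (70.0 + 68.4 + 69.8 + 70.7 + 69.0 + 67.9 + 67.6 + 68.5 + 68.3 + 71.0 + 71.7 + 72.1 + 69.4 + 68.1 + 72.1) / 15 = 69.6400
Moving ranges: 1.6, 1.4, 0.9, 1.7, 1.1, 0.3, 0.9, 0.2, 2.7, 0.7, 0.4, 2.7, 1.3, 4.0; M̄R̄ = 19.9000 / 14 = 1.4214
LCL = X̄ − 3·M̄R̄/d₂ = 69.6400 − 3 × 1.4214 / 1.128 = 65.8596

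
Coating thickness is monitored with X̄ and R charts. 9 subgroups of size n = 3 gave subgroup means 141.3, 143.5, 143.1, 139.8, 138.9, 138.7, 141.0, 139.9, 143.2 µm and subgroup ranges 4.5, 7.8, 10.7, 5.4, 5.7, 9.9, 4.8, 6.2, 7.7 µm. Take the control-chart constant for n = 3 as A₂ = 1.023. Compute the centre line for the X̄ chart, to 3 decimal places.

X̄̄ = (141.3 + 143.5 + 143.1 + 139.8 + 138.9 + 138.7 + 141.0 + 139.9 + 143.2) / 9 = 1269.4000 / 9 = 141.0444
CL = X̄̄ = 141.0444

141.044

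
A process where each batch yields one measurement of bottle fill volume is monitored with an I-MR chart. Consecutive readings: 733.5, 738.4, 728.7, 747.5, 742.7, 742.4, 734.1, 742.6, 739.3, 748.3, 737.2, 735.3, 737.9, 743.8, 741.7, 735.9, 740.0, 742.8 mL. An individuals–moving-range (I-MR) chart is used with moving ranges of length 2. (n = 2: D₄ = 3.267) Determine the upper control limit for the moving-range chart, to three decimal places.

19.967

Moving ranges: 4.9, 9.7, 18.8, 4.8, 0.3, 8.3, 8.5, 3.3, 9.0, 11.1, 1.9, 2.6, 5.9, 2.1, 5.8, 4.1, 2.8; M̄R̄ = 103.9000 / 17 = 6.1118
UCL_MR = D₄·M̄R̄ = 3.267 × 6.1118 = 19.9671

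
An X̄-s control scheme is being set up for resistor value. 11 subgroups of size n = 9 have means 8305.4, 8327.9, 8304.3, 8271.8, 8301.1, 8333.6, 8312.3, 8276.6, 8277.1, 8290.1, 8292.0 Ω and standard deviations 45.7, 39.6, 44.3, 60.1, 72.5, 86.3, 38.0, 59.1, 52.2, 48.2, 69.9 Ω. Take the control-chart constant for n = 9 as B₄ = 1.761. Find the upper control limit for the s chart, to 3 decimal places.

98.600

s̄ = (45.7 + 39.6 + 44.3 + 60.1 + 72.5 + 86.3 + 38.0 + 59.1 + 52.2 + 48.2 + 69.9) / 11 = 55.9909
UCL_s = B₄·s̄ = 1.761 × 55.9909 = 98.6000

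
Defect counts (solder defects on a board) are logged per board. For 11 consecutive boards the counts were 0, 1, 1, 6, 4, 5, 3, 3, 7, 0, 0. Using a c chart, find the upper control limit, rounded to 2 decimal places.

7.68

c̄ = (0 + 1 + 1 + 6 + 4 + 5 + 3 + 3 + 7 + 0 + 0) / 11 = 30 / 11 = 2.7273
UCL = c̄ + 3√c̄ = 2.7273 + 3 × √2.7273 = 2.7273 + 3 × 1.6514 = 7.6816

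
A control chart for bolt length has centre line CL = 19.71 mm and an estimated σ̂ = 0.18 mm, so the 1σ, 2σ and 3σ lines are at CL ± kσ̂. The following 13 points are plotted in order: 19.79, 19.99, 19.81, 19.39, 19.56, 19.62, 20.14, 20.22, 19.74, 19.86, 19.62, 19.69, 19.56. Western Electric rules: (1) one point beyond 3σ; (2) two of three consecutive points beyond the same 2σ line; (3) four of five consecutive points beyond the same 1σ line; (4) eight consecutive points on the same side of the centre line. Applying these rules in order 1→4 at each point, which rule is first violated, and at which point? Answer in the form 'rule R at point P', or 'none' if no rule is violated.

rule 2 at point 8

Zone of each point (C = within 1σ̂, B = 1σ̂–2σ̂, A = 2σ̂–3σ̂, * = beyond 3σ̂; sign = side of CL): 1:+C, 2:+B, 3:+C, 4:-B, 5:-C, 6:-C, 7:+A, 8:+A, 9:+C, 10:+C, 11:-C, 12:-C, 13:-C
Rule 2 (two of three consecutive points beyond the same 2σ limit) is satisfied at point 8.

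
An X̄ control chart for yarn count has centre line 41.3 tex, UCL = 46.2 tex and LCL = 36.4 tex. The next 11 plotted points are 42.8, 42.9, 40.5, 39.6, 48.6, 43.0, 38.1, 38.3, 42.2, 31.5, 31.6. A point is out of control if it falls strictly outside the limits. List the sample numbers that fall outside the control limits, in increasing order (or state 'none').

5, 10, 11

Compare each point to [36.4, 46.2]: sample 5 = 48.6 > UCL; sample 10 = 31.5 < LCL; sample 11 = 31.6 < LCL.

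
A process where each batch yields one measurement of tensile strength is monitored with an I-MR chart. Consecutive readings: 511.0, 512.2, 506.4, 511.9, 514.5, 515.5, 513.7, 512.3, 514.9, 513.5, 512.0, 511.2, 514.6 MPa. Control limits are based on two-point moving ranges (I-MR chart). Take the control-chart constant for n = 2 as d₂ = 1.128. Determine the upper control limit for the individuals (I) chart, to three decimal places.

519.020

X̄ = (511.0 + 512.2 + 506.4 + 511.9 + 514.5 + 515.5 + 513.7 + 512.3 + 514.9 + 513.5 + 512.0 + 511.2 + 514.6) / 13 = 512.5923
Moving ranges: 1.2, 5.8, 5.5, 2.6, 1.0, 1.8, 1.4, 2.6, 1.4, 1.5, 0.8, 3.4; M̄R̄ = 29.0000 / 12 = 2.4167
UCL = X̄ + 3·M̄R̄/d₂ = 512.5923 + 3 × 2.4167 / 1.128 = 519.0196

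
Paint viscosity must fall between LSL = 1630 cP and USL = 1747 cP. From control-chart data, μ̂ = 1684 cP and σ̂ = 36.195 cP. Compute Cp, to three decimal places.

0.539

Cp = (USL − LSL) / (6σ̂) = (1747 − 1630) / (6 × 36.195) = 117.0000 / 217.1700 = 0.5387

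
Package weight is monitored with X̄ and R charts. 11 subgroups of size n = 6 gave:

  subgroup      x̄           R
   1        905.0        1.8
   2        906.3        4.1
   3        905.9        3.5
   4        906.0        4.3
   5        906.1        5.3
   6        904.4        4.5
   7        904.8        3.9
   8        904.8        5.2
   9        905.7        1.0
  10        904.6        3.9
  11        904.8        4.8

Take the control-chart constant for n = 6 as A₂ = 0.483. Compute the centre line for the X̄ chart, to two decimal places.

X̄̄ = (905.0 + 906.3 + 905.9 + 906.0 + 906.1 + 904.4 + 904.8 + 904.8 + 905.7 + 904.6 + 904.8) / 11 = 9958.4000 / 11 = 905.3091
CL = X̄̄ = 905.3091

905.31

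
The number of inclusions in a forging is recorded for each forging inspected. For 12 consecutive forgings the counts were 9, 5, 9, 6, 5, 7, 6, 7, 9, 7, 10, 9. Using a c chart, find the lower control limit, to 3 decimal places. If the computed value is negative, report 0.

c̄ = (9 + 5 + 9 + 6 + 5 + 7 + 6 + 7 + 9 + 7 + 10 + 9) / 12 = 89 / 12 = 7.4167
LCL = c̄ − 3√c̄ = 7.4167 − 3 × 2.7234 = -0.7534 → 0 (cannot be negative)

0.000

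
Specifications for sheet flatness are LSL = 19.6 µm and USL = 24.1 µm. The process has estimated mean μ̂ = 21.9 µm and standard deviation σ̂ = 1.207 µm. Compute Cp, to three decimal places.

0.621

Cp = (USL − LSL) / (6σ̂) = (24.1 − 19.6) / (6 × 1.207) = 4.5000 / 7.2420 = 0.6214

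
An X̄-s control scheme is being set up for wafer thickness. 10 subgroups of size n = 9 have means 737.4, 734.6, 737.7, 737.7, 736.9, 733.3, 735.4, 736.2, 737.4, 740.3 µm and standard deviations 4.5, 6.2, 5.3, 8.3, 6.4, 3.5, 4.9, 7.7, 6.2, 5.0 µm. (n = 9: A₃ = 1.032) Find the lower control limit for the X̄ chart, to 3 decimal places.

X̄̄ = (737.4 + 734.6 + 737.7 + 737.7 + 736.9 + 733.3 + 735.4 + 736.2 + 737.4 + 740.3) / 10 = 736.6900
s̄ = (4.5 + 6.2 + 5.3 + 8.3 + 6.4 + 3.5 + 4.9 + 7.7 + 6.2 + 5.0) / 10 = 5.8000
LCL = X̄̄ − A₃·s̄ = 736.6900 − 1.032 × 5.8000 = 730.7044

730.704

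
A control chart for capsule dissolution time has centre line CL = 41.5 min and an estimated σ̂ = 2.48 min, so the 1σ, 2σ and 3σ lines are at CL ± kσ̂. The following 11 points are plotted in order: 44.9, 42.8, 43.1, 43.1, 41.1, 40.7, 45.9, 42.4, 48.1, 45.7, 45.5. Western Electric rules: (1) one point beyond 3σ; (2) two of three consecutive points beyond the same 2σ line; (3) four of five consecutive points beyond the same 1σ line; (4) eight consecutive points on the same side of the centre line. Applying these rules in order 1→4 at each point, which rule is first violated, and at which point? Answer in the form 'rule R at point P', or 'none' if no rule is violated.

Zone of each point (C = within 1σ̂, B = 1σ̂–2σ̂, A = 2σ̂–3σ̂, * = beyond 3σ̂; sign = side of CL): 1:+B, 2:+C, 3:+C, 4:+C, 5:-C, 6:-C, 7:+B, 8:+C, 9:+A, 10:+B, 11:+B
Rule 3 (four of five consecutive points beyond the same 1σ limit) is satisfied at point 11.

rule 3 at point 11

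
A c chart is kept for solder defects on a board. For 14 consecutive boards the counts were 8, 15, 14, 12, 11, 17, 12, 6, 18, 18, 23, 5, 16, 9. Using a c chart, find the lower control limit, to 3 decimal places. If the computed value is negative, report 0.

2.267

c̄ = (8 + 15 + 14 + 12 + 11 + 17 + 12 + 6 + 18 + 18 + 23 + 5 + 16 + 9) / 14 = 184 / 14 = 13.1429
LCL = c̄ − 3√c̄ = 13.1429 − 3 × 3.6253 = 2.2669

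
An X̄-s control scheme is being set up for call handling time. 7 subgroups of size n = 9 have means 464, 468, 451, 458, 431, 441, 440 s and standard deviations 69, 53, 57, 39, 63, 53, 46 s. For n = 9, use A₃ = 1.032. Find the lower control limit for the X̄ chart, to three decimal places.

394.406

X̄̄ = (464 + 468 + 451 + 458 + 431 + 441 + 440) / 7 = 450.4286
s̄ = (69 + 53 + 57 + 39 + 63 + 53 + 46) / 7 = 54.2857
LCL = X̄̄ − A₃·s̄ = 450.4286 − 1.032 × 54.2857 = 394.4057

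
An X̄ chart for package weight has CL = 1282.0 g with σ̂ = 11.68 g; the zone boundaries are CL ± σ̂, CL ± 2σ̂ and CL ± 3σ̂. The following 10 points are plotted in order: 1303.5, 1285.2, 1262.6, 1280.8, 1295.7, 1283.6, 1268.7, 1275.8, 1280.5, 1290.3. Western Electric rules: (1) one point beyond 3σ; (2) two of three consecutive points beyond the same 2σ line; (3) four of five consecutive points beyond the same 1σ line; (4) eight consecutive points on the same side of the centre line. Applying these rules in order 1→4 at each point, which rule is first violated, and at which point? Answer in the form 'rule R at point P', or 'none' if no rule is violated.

Zone of each point (C = within 1σ̂, B = 1σ̂–2σ̂, A = 2σ̂–3σ̂, * = beyond 3σ̂; sign = side of CL): 1:+B, 2:+C, 3:-B, 4:-C, 5:+B, 6:+C, 7:-B, 8:-C, 9:-C, 10:+C
No rule fires across all 10 points.

none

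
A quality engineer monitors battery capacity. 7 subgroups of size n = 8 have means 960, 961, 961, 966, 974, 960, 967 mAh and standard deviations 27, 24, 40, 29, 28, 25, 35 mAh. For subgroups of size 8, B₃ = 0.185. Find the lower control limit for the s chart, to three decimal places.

s̄ = (27 + 24 + 40 + 29 + 28 + 25 + 35) / 7 = 29.7143
LCL_s = B₃·s̄ = 0.185 × 29.7143 = 5.4971

5.497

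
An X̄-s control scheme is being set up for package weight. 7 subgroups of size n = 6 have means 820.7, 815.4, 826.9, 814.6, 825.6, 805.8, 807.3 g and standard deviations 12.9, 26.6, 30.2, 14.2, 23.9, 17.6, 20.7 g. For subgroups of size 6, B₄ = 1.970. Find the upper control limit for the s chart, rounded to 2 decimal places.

s̄ = (12.9 + 26.6 + 30.2 + 14.2 + 23.9 + 17.6 + 20.7) / 7 = 20.8714
UCL_s = B₄·s̄ = 1.970 × 20.8714 = 41.1167

41.12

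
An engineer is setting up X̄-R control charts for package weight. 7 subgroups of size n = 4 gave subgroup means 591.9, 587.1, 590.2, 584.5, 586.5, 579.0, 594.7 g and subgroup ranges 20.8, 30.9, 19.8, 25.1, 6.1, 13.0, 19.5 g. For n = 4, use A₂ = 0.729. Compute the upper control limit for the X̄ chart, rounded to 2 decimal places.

601.78

X̄̄ = (591.9 + 587.1 + 590.2 + 584.5 + 586.5 + 579.0 + 594.7) / 7 = 4113.9000 / 7 = 587.7000
R̄ = (20.8 + 30.9 + 19.8 + 25.1 + 6.1 + 13.0 + 19.5) / 7 = 135.2000 / 7 = 19.3143
UCL = X̄̄ + A₂·R̄ = 587.7000 + 0.729 × 19.3143 = 601.7801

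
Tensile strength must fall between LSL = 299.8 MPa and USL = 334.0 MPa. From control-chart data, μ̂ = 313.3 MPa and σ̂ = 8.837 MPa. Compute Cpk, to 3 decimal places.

Cpu = (USL − μ̂) / (3σ̂) = (334.0 − 313.3) / (3 × 8.837) = 0.7808; Cpl = (μ̂ − LSL) / (3σ̂) = (313.3 − 299.8) / (3 × 8.837) = 0.5092; Cpk = min(Cpu, Cpl) = 0.5092

0.509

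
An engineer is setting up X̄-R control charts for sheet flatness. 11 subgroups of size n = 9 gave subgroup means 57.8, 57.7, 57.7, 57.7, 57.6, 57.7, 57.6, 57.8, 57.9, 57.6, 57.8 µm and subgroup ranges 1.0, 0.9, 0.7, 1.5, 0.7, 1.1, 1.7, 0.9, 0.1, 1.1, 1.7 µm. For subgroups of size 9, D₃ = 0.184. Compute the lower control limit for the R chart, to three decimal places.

0.191

R̄ = (1.0 + 0.9 + 0.7 + 1.5 + 0.7 + 1.1 + 1.7 + 0.9 + 0.1 + 1.1 + 1.7) / 11 = 11.4000 / 11 = 1.0364
LCL_R = D₃·R̄ = 0.184 × 1.0364 = 0.1907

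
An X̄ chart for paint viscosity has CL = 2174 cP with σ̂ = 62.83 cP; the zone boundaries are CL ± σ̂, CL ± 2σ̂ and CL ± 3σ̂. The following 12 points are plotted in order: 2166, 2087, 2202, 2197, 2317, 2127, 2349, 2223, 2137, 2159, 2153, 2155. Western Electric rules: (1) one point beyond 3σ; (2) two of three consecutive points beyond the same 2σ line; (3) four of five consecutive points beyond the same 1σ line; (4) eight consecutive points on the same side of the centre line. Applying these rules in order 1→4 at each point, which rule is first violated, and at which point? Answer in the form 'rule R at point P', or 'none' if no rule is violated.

rule 2 at point 7

Zone of each point (C = within 1σ̂, B = 1σ̂–2σ̂, A = 2σ̂–3σ̂, * = beyond 3σ̂; sign = side of CL): 1:-C, 2:-B, 3:+C, 4:+C, 5:+A, 6:-C, 7:+A, 8:+C, 9:-C, 10:-C, 11:-C, 12:-C
Rule 2 (two of three consecutive points beyond the same 2σ limit) is satisfied at point 7.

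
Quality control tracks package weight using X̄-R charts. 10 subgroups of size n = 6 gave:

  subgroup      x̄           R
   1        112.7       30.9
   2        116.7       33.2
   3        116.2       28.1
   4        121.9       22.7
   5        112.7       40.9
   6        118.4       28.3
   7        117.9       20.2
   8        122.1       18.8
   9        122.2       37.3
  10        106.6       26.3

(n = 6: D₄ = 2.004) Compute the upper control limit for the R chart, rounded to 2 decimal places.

57.45

R̄ = (30.9 + 33.2 + 28.1 + 22.7 + 40.9 + 28.3 + 20.2 + 18.8 + 37.3 + 26.3) / 10 = 286.7000 / 10 = 28.6700
UCL_R = D₄·R̄ = 2.004 × 28.6700 = 57.4547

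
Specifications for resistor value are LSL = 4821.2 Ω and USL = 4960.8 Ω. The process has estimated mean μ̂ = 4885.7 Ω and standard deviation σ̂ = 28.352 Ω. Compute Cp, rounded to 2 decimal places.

0.82

Cp = (USL − LSL) / (6σ̂) = (4960.8 − 4821.2) / (6 × 28.352) = 139.6000 / 170.1120 = 0.8206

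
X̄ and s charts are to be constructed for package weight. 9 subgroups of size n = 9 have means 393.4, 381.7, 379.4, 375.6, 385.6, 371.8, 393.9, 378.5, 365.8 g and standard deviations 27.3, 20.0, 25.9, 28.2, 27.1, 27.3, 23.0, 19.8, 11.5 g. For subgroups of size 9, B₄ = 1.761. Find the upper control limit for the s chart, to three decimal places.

41.110

s̄ = (27.3 + 20.0 + 25.9 + 28.2 + 27.1 + 27.3 + 23.0 + 19.8 + 11.5) / 9 = 23.3444
UCL_s = B₄·s̄ = 1.761 × 23.3444 = 41.1096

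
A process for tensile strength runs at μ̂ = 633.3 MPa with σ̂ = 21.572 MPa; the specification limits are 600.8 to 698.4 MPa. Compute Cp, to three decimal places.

Cp = (USL − LSL) / (6σ̂) = (698.4 − 600.8) / (6 × 21.572) = 97.6000 / 129.4320 = 0.7541

0.754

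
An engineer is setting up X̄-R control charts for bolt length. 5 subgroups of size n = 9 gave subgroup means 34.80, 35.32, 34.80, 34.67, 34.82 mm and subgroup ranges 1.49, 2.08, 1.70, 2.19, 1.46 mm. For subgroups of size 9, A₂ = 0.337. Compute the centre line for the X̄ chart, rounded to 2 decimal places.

X̄̄ = (34.80 + 35.32 + 34.80 + 34.67 + 34.82) / 5 = 174.4100 / 5 = 34.8820
CL = X̄̄ = 34.8820

34.88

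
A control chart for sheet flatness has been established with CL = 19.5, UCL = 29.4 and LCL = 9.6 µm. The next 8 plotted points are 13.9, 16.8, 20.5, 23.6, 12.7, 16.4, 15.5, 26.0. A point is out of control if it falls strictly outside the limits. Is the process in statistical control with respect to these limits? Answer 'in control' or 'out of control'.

in control

All 8 points lie within [9.6, 29.4].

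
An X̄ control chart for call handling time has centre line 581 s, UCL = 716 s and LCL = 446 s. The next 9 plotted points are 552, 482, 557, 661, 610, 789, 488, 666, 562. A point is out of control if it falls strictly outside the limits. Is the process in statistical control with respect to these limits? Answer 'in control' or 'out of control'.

Compare each point to [446, 716]: sample 6 = 789 > UCL.

out of control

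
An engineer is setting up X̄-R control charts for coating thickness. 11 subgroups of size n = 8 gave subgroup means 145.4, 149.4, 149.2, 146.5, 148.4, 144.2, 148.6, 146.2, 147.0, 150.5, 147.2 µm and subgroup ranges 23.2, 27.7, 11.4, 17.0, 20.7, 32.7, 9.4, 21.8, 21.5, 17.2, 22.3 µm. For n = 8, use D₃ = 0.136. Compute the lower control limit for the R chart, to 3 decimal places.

R̄ = (23.2 + 27.7 + 11.4 + 17.0 + 20.7 + 32.7 + 9.4 + 21.8 + 21.5 + 17.2 + 22.3) / 11 = 224.9000 / 11 = 20.4455
LCL_R = D₃·R̄ = 0.136 × 20.4455 = 2.7806

2.781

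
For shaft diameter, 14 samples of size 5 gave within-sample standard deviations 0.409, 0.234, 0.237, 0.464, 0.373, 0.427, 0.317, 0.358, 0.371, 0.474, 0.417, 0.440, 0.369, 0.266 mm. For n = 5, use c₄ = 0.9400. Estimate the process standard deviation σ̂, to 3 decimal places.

0.392

s̄ = (0.409 + 0.234 + 0.237 + 0.464 + 0.373 + 0.427 + 0.317 + 0.358 + 0.371 + 0.474 + 0.417 + 0.440 + 0.369 + 0.266) / 14 = 0.3683
σ̂ = s̄ / c₄ = 0.3683 / 0.9400 = 0.3918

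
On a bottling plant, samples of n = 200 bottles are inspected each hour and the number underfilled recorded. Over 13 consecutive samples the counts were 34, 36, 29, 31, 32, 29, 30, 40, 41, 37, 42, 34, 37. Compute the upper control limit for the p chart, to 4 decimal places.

0.2542

p̄ = Σdᵢ / (k·n) = 452 / (13 × 200) = 0.17385
UCL = p̄ + 3·√(p̄(1−p̄)/n) = 0.17385 + 3 × √(0.17385×0.82615/200) = 0.17385 + 3 × 0.02680 = 0.25424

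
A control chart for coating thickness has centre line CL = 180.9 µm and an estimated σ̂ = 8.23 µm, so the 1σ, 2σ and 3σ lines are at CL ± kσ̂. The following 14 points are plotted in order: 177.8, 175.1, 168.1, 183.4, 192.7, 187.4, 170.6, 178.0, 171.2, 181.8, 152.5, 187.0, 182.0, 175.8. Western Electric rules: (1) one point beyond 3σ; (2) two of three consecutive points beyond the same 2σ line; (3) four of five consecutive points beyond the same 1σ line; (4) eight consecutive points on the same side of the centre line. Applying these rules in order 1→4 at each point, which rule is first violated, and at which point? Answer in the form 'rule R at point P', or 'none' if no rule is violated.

rule 1 at point 11

Zone of each point (C = within 1σ̂, B = 1σ̂–2σ̂, A = 2σ̂–3σ̂, * = beyond 3σ̂; sign = side of CL): 1:-C, 2:-C, 3:-B, 4:+C, 5:+B, 6:+C, 7:-B, 8:-C, 9:-B, 10:+C, 11:-*, 12:+C, 13:+C, 14:-C
Rule 1 (one point beyond the 3σ limits) is satisfied at point 11.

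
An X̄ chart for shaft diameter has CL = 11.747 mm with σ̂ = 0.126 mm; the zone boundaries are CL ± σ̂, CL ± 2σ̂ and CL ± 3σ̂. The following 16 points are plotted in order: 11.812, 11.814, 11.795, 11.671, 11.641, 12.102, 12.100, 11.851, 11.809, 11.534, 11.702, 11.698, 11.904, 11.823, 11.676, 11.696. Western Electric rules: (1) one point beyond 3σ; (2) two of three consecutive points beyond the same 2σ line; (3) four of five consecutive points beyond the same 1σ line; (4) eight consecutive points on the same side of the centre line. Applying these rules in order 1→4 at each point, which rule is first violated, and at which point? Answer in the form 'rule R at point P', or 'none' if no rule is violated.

rule 2 at point 7

Zone of each point (C = within 1σ̂, B = 1σ̂–2σ̂, A = 2σ̂–3σ̂, * = beyond 3σ̂; sign = side of CL): 1:+C, 2:+C, 3:+C, 4:-C, 5:-C, 6:+A, 7:+A, 8:+C, 9:+C, 10:-B, 11:-C, 12:-C, 13:+B, 14:+C, 15:-C, 16:-C
Rule 2 (two of three consecutive points beyond the same 2σ limit) is satisfied at point 7.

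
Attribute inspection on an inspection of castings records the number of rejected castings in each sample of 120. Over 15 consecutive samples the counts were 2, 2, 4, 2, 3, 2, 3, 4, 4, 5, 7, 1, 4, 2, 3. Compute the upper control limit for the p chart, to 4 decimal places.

0.0708

p̄ = Σdᵢ / (k·n) = 48 / (15 × 120) = 0.02667
UCL = p̄ + 3·√(p̄(1−p̄)/n) = 0.02667 + 3 × √(0.02667×0.97333/120) = 0.02667 + 3 × 0.01471 = 0.07079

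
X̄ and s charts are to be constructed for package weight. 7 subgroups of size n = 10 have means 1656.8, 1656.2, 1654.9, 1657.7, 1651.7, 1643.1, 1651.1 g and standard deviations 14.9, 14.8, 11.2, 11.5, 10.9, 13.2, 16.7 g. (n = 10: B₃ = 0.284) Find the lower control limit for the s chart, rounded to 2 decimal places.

s̄ = (14.9 + 14.8 + 11.2 + 11.5 + 10.9 + 13.2 + 16.7) / 7 = 13.3143
LCL_s = B₃·s̄ = 0.284 × 13.3143 = 3.7813

3.78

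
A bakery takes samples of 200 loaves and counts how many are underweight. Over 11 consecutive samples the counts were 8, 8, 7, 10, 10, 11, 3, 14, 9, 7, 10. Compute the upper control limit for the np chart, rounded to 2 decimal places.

p̄ = Σdᵢ / (k·n) = 97 / (11 × 200) = 0.04409
UCL = np̄ + 3·√(np̄(1−p̄)) = 8.8182 + 3 × √(8.8182×0.95591) = 8.8182 + 3 × 2.9033 = 17.5282

17.53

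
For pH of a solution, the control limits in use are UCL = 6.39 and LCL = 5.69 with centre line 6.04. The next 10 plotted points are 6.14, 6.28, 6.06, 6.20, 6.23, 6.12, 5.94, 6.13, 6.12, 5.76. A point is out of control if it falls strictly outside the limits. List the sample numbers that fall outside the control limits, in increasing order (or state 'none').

none

All 10 points lie within [5.69, 6.39].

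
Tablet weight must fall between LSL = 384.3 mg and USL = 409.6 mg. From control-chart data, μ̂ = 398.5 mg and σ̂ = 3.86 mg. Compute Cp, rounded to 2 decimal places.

Cp = (USL − LSL) / (6σ̂) = (409.6 − 384.3) / (6 × 3.86) = 25.3000 / 23.1600 = 1.0924

1.09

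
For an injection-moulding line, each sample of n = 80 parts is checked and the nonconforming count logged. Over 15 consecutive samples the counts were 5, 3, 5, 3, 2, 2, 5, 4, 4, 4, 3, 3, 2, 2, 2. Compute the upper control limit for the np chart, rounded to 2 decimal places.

8.58

p̄ = Σdᵢ / (k·n) = 49 / (15 × 80) = 0.04083
UCL = np̄ + 3·√(np̄(1−p̄)) = 3.2667 + 3 × √(3.2667×0.95917) = 3.2667 + 3 × 1.7701 = 8.5770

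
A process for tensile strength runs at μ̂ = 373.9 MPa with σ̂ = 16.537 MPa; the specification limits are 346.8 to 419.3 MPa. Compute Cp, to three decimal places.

Cp = (USL − LSL) / (6σ̂) = (419.3 − 346.8) / (6 × 16.537) = 72.5000 / 99.2220 = 0.7307

0.731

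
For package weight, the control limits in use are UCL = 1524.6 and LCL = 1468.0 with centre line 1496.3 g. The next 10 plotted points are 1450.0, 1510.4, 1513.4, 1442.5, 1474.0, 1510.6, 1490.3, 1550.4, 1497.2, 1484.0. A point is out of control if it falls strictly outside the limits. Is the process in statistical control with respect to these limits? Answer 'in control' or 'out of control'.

Compare each point to [1468.0, 1524.6]: sample 1 = 1450.0 < LCL; sample 4 = 1442.5 < LCL; sample 8 = 1550.4 > UCL.

out of control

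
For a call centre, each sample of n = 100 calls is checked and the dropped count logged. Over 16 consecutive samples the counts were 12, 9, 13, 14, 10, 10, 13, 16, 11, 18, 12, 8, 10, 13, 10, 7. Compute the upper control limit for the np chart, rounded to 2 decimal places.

p̄ = Σdᵢ / (k·n) = 186 / (16 × 100) = 0.11625
UCL = np̄ + 3·√(np̄(1−p̄)) = 11.6250 + 3 × √(11.6250×0.88375) = 11.6250 + 3 × 3.2052 = 21.2407

21.24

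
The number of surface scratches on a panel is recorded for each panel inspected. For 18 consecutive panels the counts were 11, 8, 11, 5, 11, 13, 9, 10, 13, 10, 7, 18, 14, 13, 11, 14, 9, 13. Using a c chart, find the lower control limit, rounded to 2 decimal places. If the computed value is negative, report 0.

1.11

c̄ = (11 + 8 + 11 + 5 + 11 + 13 + 9 + 10 + 13 + 10 + 7 + 18 + 14 + 13 + 11 + 14 + 9 + 13) / 18 = 200 / 18 = 11.1111
LCL = c̄ − 3√c̄ = 11.1111 − 3 × 3.3333 = 1.1111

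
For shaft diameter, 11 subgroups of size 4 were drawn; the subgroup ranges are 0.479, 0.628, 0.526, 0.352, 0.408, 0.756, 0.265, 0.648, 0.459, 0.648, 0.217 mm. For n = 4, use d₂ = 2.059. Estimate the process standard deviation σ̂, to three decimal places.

R̄ = (0.479 + 0.628 + 0.526 + 0.352 + 0.408 + 0.756 + 0.265 + 0.648 + 0.459 + 0.648 + 0.217) / 11 = 0.4896
σ̂ = R̄ / d₂ = 0.4896 / 2.059 = 0.2378

0.238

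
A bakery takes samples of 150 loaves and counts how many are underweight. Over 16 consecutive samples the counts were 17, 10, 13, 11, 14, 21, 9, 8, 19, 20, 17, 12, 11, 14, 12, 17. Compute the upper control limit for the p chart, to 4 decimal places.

p̄ = Σdᵢ / (k·n) = 225 / (16 × 150) = 0.09375
UCL = p̄ + 3·√(p̄(1−p̄)/n) = 0.09375 + 3 × √(0.09375×0.90625/150) = 0.09375 + 3 × 0.02380 = 0.16515

0.1651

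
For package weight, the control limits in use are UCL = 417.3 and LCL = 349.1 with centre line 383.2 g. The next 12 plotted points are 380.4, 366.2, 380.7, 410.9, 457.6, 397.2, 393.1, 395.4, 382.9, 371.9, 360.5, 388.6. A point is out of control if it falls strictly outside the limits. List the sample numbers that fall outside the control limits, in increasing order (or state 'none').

5

Compare each point to [349.1, 417.3]: sample 5 = 457.6 > UCL.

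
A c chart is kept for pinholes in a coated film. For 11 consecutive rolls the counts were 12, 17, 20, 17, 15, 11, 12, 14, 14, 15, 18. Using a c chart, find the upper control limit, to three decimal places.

c̄ = (12 + 17 + 20 + 17 + 15 + 11 + 12 + 14 + 14 + 15 + 18) / 11 = 165 / 11 = 15.0000
UCL = c̄ + 3√c̄ = 15.0000 + 3 × √15.0000 = 15.0000 + 3 × 3.8730 = 26.6190

26.619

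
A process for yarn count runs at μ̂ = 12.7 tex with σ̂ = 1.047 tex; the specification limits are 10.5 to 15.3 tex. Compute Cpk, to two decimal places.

Cpu = (USL − μ̂) / (3σ̂) = (15.3 − 12.7) / (3 × 1.047) = 0.8278; Cpl = (μ̂ − LSL) / (3σ̂) = (12.7 − 10.5) / (3 × 1.047) = 0.7004; Cpk = min(Cpu, Cpl) = 0.7004

0.70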